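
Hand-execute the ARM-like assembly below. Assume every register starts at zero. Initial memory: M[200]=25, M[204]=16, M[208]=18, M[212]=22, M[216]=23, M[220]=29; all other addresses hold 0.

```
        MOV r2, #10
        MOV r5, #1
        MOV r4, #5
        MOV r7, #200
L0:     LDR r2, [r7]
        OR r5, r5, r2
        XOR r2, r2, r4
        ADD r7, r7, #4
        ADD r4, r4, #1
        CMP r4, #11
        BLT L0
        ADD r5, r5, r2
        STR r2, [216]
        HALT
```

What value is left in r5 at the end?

after MOV r2, #10: r2=10
after MOV r5, #1: r5=1
after MOV r4, #5: r4=5
after MOV r7, #200: r7=200
after LDR r2, [r7]: r2=M[200]=25
after OR r5, r5, r2: r5=1|25=25
after XOR r2, r2, r4: r2=25^5=28
after ADD r7, r7, #4: r7=200+4=204
after ADD r4, r4, #1: r4=5+1=6
CMP r4, #11  (cmp 6,11)
BLT L0: taken
after LDR r2, [r7]: r2=M[204]=16
after OR r5, r5, r2: r5=25|16=25
after XOR r2, r2, r4: r2=16^6=22
after ADD r7, r7, #4: r7=204+4=208
after ADD r4, r4, #1: r4=6+1=7
CMP r4, #11  (cmp 7,11)
BLT L0: taken
after LDR r2, [r7]: r2=M[208]=18
after OR r5, r5, r2: r5=25|18=27
after XOR r2, r2, r4: r2=18^7=21
after ADD r7, r7, #4: r7=208+4=212
after ADD r4, r4, #1: r4=7+1=8
CMP r4, #11  (cmp 8,11)
BLT L0: taken
after LDR r2, [r7]: r2=M[212]=22
after OR r5, r5, r2: r5=27|22=31
after XOR r2, r2, r4: r2=22^8=30
after ADD r7, r7, #4: r7=212+4=216
after ADD r4, r4, #1: r4=8+1=9
CMP r4, #11  (cmp 9,11)
BLT L0: taken
after LDR r2, [r7]: r2=M[216]=23
after OR r5, r5, r2: r5=31|23=31
after XOR r2, r2, r4: r2=23^9=30
after ADD r7, r7, #4: r7=216+4=220
after ADD r4, r4, #1: r4=9+1=10
CMP r4, #11  (cmp 10,11)
BLT L0: taken
after LDR r2, [r7]: r2=M[220]=29
after OR r5, r5, r2: r5=31|29=31
after XOR r2, r2, r4: r2=29^10=23
after ADD r7, r7, #4: r7=220+4=224
after ADD r4, r4, #1: r4=10+1=11
CMP r4, #11  (cmp 11,11)
BLT L0: not taken
after ADD r5, r5, r2: r5=31+23=54
STR r2, [216] → M[216]=23
halt.

54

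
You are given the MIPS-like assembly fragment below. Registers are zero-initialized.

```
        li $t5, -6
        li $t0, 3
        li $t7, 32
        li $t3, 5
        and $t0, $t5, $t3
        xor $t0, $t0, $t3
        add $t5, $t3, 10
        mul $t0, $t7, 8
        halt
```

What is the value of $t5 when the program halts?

$t5=-6
$t0=3
$t7=32
$t3=5
$t0=(-6)&5=0
$t0=0^5=5
$t5=5+10=15
$t0=32*8=256
halt.

15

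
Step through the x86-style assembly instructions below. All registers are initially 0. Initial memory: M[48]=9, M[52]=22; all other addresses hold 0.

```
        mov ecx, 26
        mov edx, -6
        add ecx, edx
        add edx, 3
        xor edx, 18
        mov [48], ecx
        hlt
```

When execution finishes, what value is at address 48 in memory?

20

ecx=26
edx=-6
ecx=26+(-6)=20
edx=(-6)+3=-3
edx=(-3)^18=-17
mov [48], ecx → M[48]=20
halt.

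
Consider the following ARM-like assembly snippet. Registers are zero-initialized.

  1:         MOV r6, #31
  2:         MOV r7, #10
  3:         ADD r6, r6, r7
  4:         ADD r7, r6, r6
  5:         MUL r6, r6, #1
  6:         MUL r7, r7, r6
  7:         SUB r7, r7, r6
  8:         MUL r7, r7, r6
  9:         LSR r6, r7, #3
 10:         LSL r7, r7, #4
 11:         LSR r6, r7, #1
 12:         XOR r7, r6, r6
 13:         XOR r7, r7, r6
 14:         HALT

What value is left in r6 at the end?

r6=31
r7=10
r6=31+10=41
r7=41+41=82
r6=41*1=41
r7=82*41=3362
r7=3362-41=3321
r7=3321*41=136161
r6=136161>>3=17020
r7=136161<<4=2178576
r6=2178576>>1=1089288
r7=1089288^1089288=0
r7=0^1089288=1089288
halt.

1089288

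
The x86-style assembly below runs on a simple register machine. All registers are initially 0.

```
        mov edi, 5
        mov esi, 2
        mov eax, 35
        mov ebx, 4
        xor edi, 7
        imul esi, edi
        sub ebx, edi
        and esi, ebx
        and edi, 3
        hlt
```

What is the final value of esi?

0

mov edi, 5 → edi=5
mov esi, 2 → esi=2
mov eax, 35 → eax=35
mov ebx, 4 → ebx=4
xor edi, 7 → edi=5^7=2
imul esi, edi → esi=2*2=4
sub ebx, edi → ebx=4-2=2
and esi, ebx → esi=4&2=0
and edi, 3 → edi=2&3=2
halt.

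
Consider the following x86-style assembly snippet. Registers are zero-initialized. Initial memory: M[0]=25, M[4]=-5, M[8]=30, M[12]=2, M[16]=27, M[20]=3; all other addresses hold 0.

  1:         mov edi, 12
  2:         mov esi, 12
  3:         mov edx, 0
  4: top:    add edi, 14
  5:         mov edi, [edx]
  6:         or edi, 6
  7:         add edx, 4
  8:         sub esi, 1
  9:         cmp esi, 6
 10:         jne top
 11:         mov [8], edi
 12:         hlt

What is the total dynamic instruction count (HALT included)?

edi=12
esi=12
edx=0
edi=12+14=26
edi=M[0]=25
edi=25|6=31
edx=0+4=4
esi=12-1=11
cmp esi, 6  (cmp 11,6)
jne top: taken
edi=31+14=45
edi=M[4]=-5
edi=(-5)|6=-1
edx=4+4=8
esi=11-1=10
cmp esi, 6  (cmp 10,6)
jne top: taken
edi=(-1)+14=13
edi=M[8]=30
edi=30|6=30
edx=8+4=12
esi=10-1=9
cmp esi, 6  (cmp 9,6)
jne top: taken
edi=30+14=44
edi=M[12]=2
edi=2|6=6
edx=12+4=16
esi=9-1=8
cmp esi, 6  (cmp 8,6)
jne top: taken
edi=6+14=20
edi=M[16]=27
edi=27|6=31
edx=16+4=20
esi=8-1=7
cmp esi, 6  (cmp 7,6)
jne top: taken
edi=31+14=45
edi=M[20]=3
edi=3|6=7
edx=20+4=24
esi=7-1=6
cmp esi, 6  (cmp 6,6)
jne top: not taken
mov [8], edi → M[8]=7
halt.
Total executed instructions: 47.

47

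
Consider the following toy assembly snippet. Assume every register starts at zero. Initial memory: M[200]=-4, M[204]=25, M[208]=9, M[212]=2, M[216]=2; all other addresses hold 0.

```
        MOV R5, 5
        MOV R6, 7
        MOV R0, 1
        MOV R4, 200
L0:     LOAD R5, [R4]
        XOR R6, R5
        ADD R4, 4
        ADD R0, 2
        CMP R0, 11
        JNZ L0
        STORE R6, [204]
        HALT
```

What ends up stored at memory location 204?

MOV R5, 5 → R5=5
MOV R6, 7 → R6=7
MOV R0, 1 → R0=1
MOV R4, 200 → R4=200
LOAD R5, [R4] → R5=M[200]=-4
XOR R6, R5 → R6=7^(-4)=-5
ADD R4, 4 → R4=200+4=204
ADD R0, 2 → R0=1+2=3
CMP R0, 11  (cmp 3,11)
JNZ L0: taken
LOAD R5, [R4] → R5=M[204]=25
XOR R6, R5 → R6=(-5)^25=-30
ADD R4, 4 → R4=204+4=208
ADD R0, 2 → R0=3+2=5
CMP R0, 11  (cmp 5,11)
JNZ L0: taken
LOAD R5, [R4] → R5=M[208]=9
XOR R6, R5 → R6=(-30)^9=-21
ADD R4, 4 → R4=208+4=212
ADD R0, 2 → R0=5+2=7
CMP R0, 11  (cmp 7,11)
JNZ L0: taken
LOAD R5, [R4] → R5=M[212]=2
XOR R6, R5 → R6=(-21)^2=-23
ADD R4, 4 → R4=212+4=216
ADD R0, 2 → R0=7+2=9
CMP R0, 11  (cmp 9,11)
JNZ L0: taken
LOAD R5, [R4] → R5=M[216]=2
XOR R6, R5 → R6=(-23)^2=-21
ADD R4, 4 → R4=216+4=220
ADD R0, 2 → R0=9+2=11
CMP R0, 11  (cmp 11,11)
JNZ L0: not taken
STORE R6, [204] → M[204]=-21
halt.

-21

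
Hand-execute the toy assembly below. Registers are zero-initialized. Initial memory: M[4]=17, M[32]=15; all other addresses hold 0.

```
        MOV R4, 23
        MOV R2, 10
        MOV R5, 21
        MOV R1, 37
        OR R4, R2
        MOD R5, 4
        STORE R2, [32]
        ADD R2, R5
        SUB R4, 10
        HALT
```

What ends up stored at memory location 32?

10

R4=23
R2=10
R5=21
R1=37
R4=23|10=31
R5=21%4=1
STORE R2, [32] → M[32]=10
R2=10+1=11
R4=31-10=21
halt.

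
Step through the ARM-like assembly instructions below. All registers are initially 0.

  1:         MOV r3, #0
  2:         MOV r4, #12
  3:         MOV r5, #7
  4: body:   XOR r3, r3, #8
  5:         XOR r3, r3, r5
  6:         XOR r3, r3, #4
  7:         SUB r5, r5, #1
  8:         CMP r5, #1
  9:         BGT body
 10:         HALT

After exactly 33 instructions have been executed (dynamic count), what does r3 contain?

MOV r3, #0 → r3=0
MOV r4, #12 → r4=12
MOV r5, #7 → r5=7
XOR r3, r3, #8 → r3=0^8=8
XOR r3, r3, r5 → r3=8^7=15
XOR r3, r3, #4 → r3=15^4=11
SUB r5, r5, #1 → r5=7-1=6
CMP r5, #1  (cmp 6,1)
BGT body: taken
XOR r3, r3, #8 → r3=11^8=3
XOR r3, r3, r5 → r3=3^6=5
XOR r3, r3, #4 → r3=5^4=1
SUB r5, r5, #1 → r5=6-1=5
CMP r5, #1  (cmp 5,1)
BGT body: taken
XOR r3, r3, #8 → r3=1^8=9
XOR r3, r3, r5 → r3=9^5=12
XOR r3, r3, #4 → r3=12^4=8
SUB r5, r5, #1 → r5=5-1=4
CMP r5, #1  (cmp 4,1)
BGT body: taken
XOR r3, r3, #8 → r3=8^8=0
XOR r3, r3, r5 → r3=0^4=4
XOR r3, r3, #4 → r3=4^4=0
SUB r5, r5, #1 → r5=4-1=3
CMP r5, #1  (cmp 3,1)
BGT body: taken
XOR r3, r3, #8 → r3=0^8=8
XOR r3, r3, r5 → r3=8^3=11
XOR r3, r3, #4 → r3=11^4=15
SUB r5, r5, #1 → r5=3-1=2
CMP r5, #1  (cmp 2,1)
BGT body: taken
After step 33: r3 = 15.

15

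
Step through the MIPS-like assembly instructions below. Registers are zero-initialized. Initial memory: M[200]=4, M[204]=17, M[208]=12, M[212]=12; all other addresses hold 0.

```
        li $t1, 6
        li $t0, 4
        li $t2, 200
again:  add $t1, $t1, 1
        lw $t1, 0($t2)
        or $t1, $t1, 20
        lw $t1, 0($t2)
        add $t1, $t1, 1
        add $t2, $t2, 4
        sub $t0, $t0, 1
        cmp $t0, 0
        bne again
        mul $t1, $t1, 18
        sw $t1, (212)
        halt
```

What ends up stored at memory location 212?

li $t1, 6 → $t1=6
li $t0, 4 → $t0=4
li $t2, 200 → $t2=200
add $t1, $t1, 1 → $t1=6+1=7
lw $t1, 0($t2) → $t1=M[200]=4
or $t1, $t1, 20 → $t1=4|20=20
lw $t1, 0($t2) → $t1=M[200]=4
add $t1, $t1, 1 → $t1=4+1=5
add $t2, $t2, 4 → $t2=200+4=204
sub $t0, $t0, 1 → $t0=4-1=3
cmp $t0, 0  (cmp 3,0)
bne again: taken
add $t1, $t1, 1 → $t1=5+1=6
lw $t1, 0($t2) → $t1=M[204]=17
or $t1, $t1, 20 → $t1=17|20=21
lw $t1, 0($t2) → $t1=M[204]=17
add $t1, $t1, 1 → $t1=17+1=18
add $t2, $t2, 4 → $t2=204+4=208
sub $t0, $t0, 1 → $t0=3-1=2
cmp $t0, 0  (cmp 2,0)
bne again: taken
add $t1, $t1, 1 → $t1=18+1=19
lw $t1, 0($t2) → $t1=M[208]=12
or $t1, $t1, 20 → $t1=12|20=28
lw $t1, 0($t2) → $t1=M[208]=12
add $t1, $t1, 1 → $t1=12+1=13
add $t2, $t2, 4 → $t2=208+4=212
sub $t0, $t0, 1 → $t0=2-1=1
cmp $t0, 0  (cmp 1,0)
bne again: taken
add $t1, $t1, 1 → $t1=13+1=14
lw $t1, 0($t2) → $t1=M[212]=12
or $t1, $t1, 20 → $t1=12|20=28
lw $t1, 0($t2) → $t1=M[212]=12
add $t1, $t1, 1 → $t1=12+1=13
add $t2, $t2, 4 → $t2=212+4=216
sub $t0, $t0, 1 → $t0=1-1=0
cmp $t0, 0  (cmp 0,0)
bne again: not taken
mul $t1, $t1, 18 → $t1=13*18=234
sw $t1, (212) → M[212]=234
halt.

234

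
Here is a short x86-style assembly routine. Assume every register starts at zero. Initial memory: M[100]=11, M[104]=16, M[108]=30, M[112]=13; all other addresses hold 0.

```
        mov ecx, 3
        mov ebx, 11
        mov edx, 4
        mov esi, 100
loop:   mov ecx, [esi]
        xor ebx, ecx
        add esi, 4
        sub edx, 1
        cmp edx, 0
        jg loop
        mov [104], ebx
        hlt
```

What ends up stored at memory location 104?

3

after mov ecx, 3: ecx=3
after mov ebx, 11: ebx=11
after mov edx, 4: edx=4
after mov esi, 100: esi=100
after mov ecx, [esi]: ecx=M[100]=11
after xor ebx, ecx: ebx=11^11=0
after add esi, 4: esi=100+4=104
after sub edx, 1: edx=4-1=3
cmp edx, 0  (cmp 3,0)
jg loop: taken
after mov ecx, [esi]: ecx=M[104]=16
after xor ebx, ecx: ebx=0^16=16
after add esi, 4: esi=104+4=108
after sub edx, 1: edx=3-1=2
cmp edx, 0  (cmp 2,0)
jg loop: taken
after mov ecx, [esi]: ecx=M[108]=30
after xor ebx, ecx: ebx=16^30=14
after add esi, 4: esi=108+4=112
after sub edx, 1: edx=2-1=1
cmp edx, 0  (cmp 1,0)
jg loop: taken
after mov ecx, [esi]: ecx=M[112]=13
after xor ebx, ecx: ebx=14^13=3
after add esi, 4: esi=112+4=116
after sub edx, 1: edx=1-1=0
cmp edx, 0  (cmp 0,0)
jg loop: not taken
mov [104], ebx → M[104]=3
halt.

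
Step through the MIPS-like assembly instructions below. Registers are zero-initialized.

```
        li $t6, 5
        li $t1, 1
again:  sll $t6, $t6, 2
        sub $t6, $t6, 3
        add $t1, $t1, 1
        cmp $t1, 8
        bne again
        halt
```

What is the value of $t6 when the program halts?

65537

after li $t6, 5: $t6=5
after li $t1, 1: $t1=1
after sll $t6, $t6, 2: $t6=5<<2=20
after sub $t6, $t6, 3: $t6=20-3=17
after add $t1, $t1, 1: $t1=1+1=2
cmp $t1, 8  (cmp 2,8)
bne again: taken
after sll $t6, $t6, 2: $t6=17<<2=68
after sub $t6, $t6, 3: $t6=68-3=65
after add $t1, $t1, 1: $t1=2+1=3
cmp $t1, 8  (cmp 3,8)
bne again: taken
after sll $t6, $t6, 2: $t6=65<<2=260
after sub $t6, $t6, 3: $t6=260-3=257
after add $t1, $t1, 1: $t1=3+1=4
cmp $t1, 8  (cmp 4,8)
bne again: taken
after sll $t6, $t6, 2: $t6=257<<2=1028
after sub $t6, $t6, 3: $t6=1028-3=1025
after add $t1, $t1, 1: $t1=4+1=5
cmp $t1, 8  (cmp 5,8)
bne again: taken
after sll $t6, $t6, 2: $t6=1025<<2=4100
after sub $t6, $t6, 3: $t6=4100-3=4097
after add $t1, $t1, 1: $t1=5+1=6
cmp $t1, 8  (cmp 6,8)
bne again: taken
after sll $t6, $t6, 2: $t6=4097<<2=16388
after sub $t6, $t6, 3: $t6=16388-3=16385
after add $t1, $t1, 1: $t1=6+1=7
cmp $t1, 8  (cmp 7,8)
bne again: taken
after sll $t6, $t6, 2: $t6=16385<<2=65540
after sub $t6, $t6, 3: $t6=65540-3=65537
after add $t1, $t1, 1: $t1=7+1=8
cmp $t1, 8  (cmp 8,8)
bne again: not taken
halt.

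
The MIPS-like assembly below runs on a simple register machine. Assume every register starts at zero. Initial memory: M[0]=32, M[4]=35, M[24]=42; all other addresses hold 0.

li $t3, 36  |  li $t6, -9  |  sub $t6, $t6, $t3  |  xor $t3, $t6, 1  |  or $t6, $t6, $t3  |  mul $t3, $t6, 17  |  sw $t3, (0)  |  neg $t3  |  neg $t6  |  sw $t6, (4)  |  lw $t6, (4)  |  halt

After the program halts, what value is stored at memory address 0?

-765

li $t3, 36 → $t3=36
li $t6, -9 → $t6=-9
sub $t6, $t6, $t3 → $t6=(-9)-36=-45
xor $t3, $t6, 1 → $t3=(-45)^1=-46
or $t6, $t6, $t3 → $t6=(-45)|(-46)=-45
mul $t3, $t6, 17 → $t3=(-45)*17=-765
sw $t3, (0) → M[0]=-765
neg $t3 → $t3=-(-765)=765
neg $t6 → $t6=-(-45)=45
sw $t6, (4) → M[4]=45
lw $t6, (4) → $t6=M[4]=45
halt.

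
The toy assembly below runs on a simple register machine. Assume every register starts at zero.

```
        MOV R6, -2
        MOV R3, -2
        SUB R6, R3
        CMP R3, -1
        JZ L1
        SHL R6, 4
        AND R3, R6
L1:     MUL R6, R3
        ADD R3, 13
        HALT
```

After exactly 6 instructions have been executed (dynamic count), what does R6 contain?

0

after MOV R6, -2: R6=-2
after MOV R3, -2: R3=-2
after SUB R6, R3: R6=(-2)-(-2)=0
CMP R3, -1  (cmp -2,-1)
JZ L1: not taken
after SHL R6, 4: R6=0<<4=0
After step 6: R6 = 0.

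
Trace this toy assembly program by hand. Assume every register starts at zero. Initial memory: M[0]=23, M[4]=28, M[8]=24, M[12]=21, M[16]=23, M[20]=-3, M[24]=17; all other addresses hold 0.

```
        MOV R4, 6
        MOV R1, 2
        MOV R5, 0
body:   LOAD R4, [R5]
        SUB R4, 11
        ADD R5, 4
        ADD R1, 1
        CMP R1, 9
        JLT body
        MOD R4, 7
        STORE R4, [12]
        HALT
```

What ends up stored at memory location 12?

6

after MOV R4, 6: R4=6
after MOV R1, 2: R1=2
after MOV R5, 0: R5=0
after LOAD R4, [R5]: R4=M[0]=23
after SUB R4, 11: R4=23-11=12
after ADD R5, 4: R5=0+4=4
after ADD R1, 1: R1=2+1=3
CMP R1, 9  (cmp 3,9)
JLT body: taken
after LOAD R4, [R5]: R4=M[4]=28
after SUB R4, 11: R4=28-11=17
after ADD R5, 4: R5=4+4=8
after ADD R1, 1: R1=3+1=4
CMP R1, 9  (cmp 4,9)
JLT body: taken
after LOAD R4, [R5]: R4=M[8]=24
after SUB R4, 11: R4=24-11=13
after ADD R5, 4: R5=8+4=12
after ADD R1, 1: R1=4+1=5
CMP R1, 9  (cmp 5,9)
JLT body: taken
after LOAD R4, [R5]: R4=M[12]=21
after SUB R4, 11: R4=21-11=10
after ADD R5, 4: R5=12+4=16
after ADD R1, 1: R1=5+1=6
CMP R1, 9  (cmp 6,9)
JLT body: taken
after LOAD R4, [R5]: R4=M[16]=23
after SUB R4, 11: R4=23-11=12
after ADD R5, 4: R5=16+4=20
after ADD R1, 1: R1=6+1=7
CMP R1, 9  (cmp 7,9)
JLT body: taken
after LOAD R4, [R5]: R4=M[20]=-3
after SUB R4, 11: R4=(-3)-11=-14
after ADD R5, 4: R5=20+4=24
after ADD R1, 1: R1=7+1=8
CMP R1, 9  (cmp 8,9)
JLT body: taken
after LOAD R4, [R5]: R4=M[24]=17
after SUB R4, 11: R4=17-11=6
after ADD R5, 4: R5=24+4=28
after ADD R1, 1: R1=8+1=9
CMP R1, 9  (cmp 9,9)
JLT body: not taken
after MOD R4, 7: R4=6%7=6
STORE R4, [12] → M[12]=6
halt.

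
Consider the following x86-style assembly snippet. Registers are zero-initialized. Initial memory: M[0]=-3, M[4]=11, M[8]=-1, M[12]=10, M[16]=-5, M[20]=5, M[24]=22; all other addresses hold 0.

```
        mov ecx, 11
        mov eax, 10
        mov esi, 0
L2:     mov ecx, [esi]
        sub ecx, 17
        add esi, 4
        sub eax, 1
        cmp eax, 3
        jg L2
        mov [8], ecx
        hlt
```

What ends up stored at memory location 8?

ecx=11
eax=10
esi=0
ecx=M[0]=-3
ecx=(-3)-17=-20
esi=0+4=4
eax=10-1=9
cmp eax, 3  (cmp 9,3)
jg L2: taken
ecx=M[4]=11
ecx=11-17=-6
esi=4+4=8
eax=9-1=8
cmp eax, 3  (cmp 8,3)
jg L2: taken
ecx=M[8]=-1
ecx=(-1)-17=-18
esi=8+4=12
eax=8-1=7
cmp eax, 3  (cmp 7,3)
jg L2: taken
ecx=M[12]=10
ecx=10-17=-7
esi=12+4=16
eax=7-1=6
cmp eax, 3  (cmp 6,3)
jg L2: taken
ecx=M[16]=-5
ecx=(-5)-17=-22
esi=16+4=20
eax=6-1=5
cmp eax, 3  (cmp 5,3)
jg L2: taken
ecx=M[20]=5
ecx=5-17=-12
esi=20+4=24
eax=5-1=4
cmp eax, 3  (cmp 4,3)
jg L2: taken
ecx=M[24]=22
ecx=22-17=5
esi=24+4=28
eax=4-1=3
cmp eax, 3  (cmp 3,3)
jg L2: not taken
mov [8], ecx → M[8]=5
halt.

5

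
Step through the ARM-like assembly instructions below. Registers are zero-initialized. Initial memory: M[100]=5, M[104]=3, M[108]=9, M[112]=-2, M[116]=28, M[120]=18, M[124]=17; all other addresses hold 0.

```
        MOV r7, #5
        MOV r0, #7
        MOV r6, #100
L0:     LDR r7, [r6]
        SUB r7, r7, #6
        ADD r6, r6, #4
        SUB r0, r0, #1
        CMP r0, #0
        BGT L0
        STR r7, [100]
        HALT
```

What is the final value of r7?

r7=5
r0=7
r6=100
r7=M[100]=5
r7=5-6=-1
r6=100+4=104
r0=7-1=6
CMP r0, #0  (cmp 6,0)
BGT L0: taken
r7=M[104]=3
r7=3-6=-3
r6=104+4=108
r0=6-1=5
CMP r0, #0  (cmp 5,0)
BGT L0: taken
r7=M[108]=9
r7=9-6=3
r6=108+4=112
r0=5-1=4
CMP r0, #0  (cmp 4,0)
BGT L0: taken
r7=M[112]=-2
r7=(-2)-6=-8
r6=112+4=116
r0=4-1=3
CMP r0, #0  (cmp 3,0)
BGT L0: taken
r7=M[116]=28
r7=28-6=22
r6=116+4=120
r0=3-1=2
CMP r0, #0  (cmp 2,0)
BGT L0: taken
r7=M[120]=18
r7=18-6=12
r6=120+4=124
r0=2-1=1
CMP r0, #0  (cmp 1,0)
BGT L0: taken
r7=M[124]=17
r7=17-6=11
r6=124+4=128
r0=1-1=0
CMP r0, #0  (cmp 0,0)
BGT L0: not taken
STR r7, [100] → M[100]=11
halt.

11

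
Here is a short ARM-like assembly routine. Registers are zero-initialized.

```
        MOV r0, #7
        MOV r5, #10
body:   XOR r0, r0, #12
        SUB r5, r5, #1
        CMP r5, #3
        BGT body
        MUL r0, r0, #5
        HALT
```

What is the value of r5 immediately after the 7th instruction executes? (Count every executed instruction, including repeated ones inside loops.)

after MOV r0, #7: r0=7
after MOV r5, #10: r5=10
after XOR r0, r0, #12: r0=7^12=11
after SUB r5, r5, #1: r5=10-1=9
CMP r5, #3  (cmp 9,3)
BGT body: taken
after XOR r0, r0, #12: r0=11^12=7
After step 7: r5 = 9.

9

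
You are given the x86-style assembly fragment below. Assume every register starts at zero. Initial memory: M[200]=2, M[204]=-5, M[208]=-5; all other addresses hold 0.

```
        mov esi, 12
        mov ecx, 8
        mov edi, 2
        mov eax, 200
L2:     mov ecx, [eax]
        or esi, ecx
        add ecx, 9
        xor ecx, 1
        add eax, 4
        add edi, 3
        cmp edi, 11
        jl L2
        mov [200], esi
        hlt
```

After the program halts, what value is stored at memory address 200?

mov esi, 12 → esi=12
mov ecx, 8 → ecx=8
mov edi, 2 → edi=2
mov eax, 200 → eax=200
mov ecx, [eax] → ecx=M[200]=2
or esi, ecx → esi=12|2=14
add ecx, 9 → ecx=2+9=11
xor ecx, 1 → ecx=11^1=10
add eax, 4 → eax=200+4=204
add edi, 3 → edi=2+3=5
cmp edi, 11  (cmp 5,11)
jl L2: taken
mov ecx, [eax] → ecx=M[204]=-5
or esi, ecx → esi=14|(-5)=-1
add ecx, 9 → ecx=(-5)+9=4
xor ecx, 1 → ecx=4^1=5
add eax, 4 → eax=204+4=208
add edi, 3 → edi=5+3=8
cmp edi, 11  (cmp 8,11)
jl L2: taken
mov ecx, [eax] → ecx=M[208]=-5
or esi, ecx → esi=(-1)|(-5)=-1
add ecx, 9 → ecx=(-5)+9=4
xor ecx, 1 → ecx=4^1=5
add eax, 4 → eax=208+4=212
add edi, 3 → edi=8+3=11
cmp edi, 11  (cmp 11,11)
jl L2: not taken
mov [200], esi → M[200]=-1
halt.

-1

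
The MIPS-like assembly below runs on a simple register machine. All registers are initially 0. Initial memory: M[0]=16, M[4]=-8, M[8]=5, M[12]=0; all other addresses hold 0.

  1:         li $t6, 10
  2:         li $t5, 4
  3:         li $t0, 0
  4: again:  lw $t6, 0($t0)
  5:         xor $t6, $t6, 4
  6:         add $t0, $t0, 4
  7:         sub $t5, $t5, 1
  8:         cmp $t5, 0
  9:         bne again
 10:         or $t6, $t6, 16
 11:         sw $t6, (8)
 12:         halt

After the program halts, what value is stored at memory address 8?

li $t6, 10 → $t6=10
li $t5, 4 → $t5=4
li $t0, 0 → $t0=0
lw $t6, 0($t0) → $t6=M[0]=16
xor $t6, $t6, 4 → $t6=16^4=20
add $t0, $t0, 4 → $t0=0+4=4
sub $t5, $t5, 1 → $t5=4-1=3
cmp $t5, 0  (cmp 3,0)
bne again: taken
lw $t6, 0($t0) → $t6=M[4]=-8
xor $t6, $t6, 4 → $t6=(-8)^4=-4
add $t0, $t0, 4 → $t0=4+4=8
sub $t5, $t5, 1 → $t5=3-1=2
cmp $t5, 0  (cmp 2,0)
bne again: taken
lw $t6, 0($t0) → $t6=M[8]=5
xor $t6, $t6, 4 → $t6=5^4=1
add $t0, $t0, 4 → $t0=8+4=12
sub $t5, $t5, 1 → $t5=2-1=1
cmp $t5, 0  (cmp 1,0)
bne again: taken
lw $t6, 0($t0) → $t6=M[12]=0
xor $t6, $t6, 4 → $t6=0^4=4
add $t0, $t0, 4 → $t0=12+4=16
sub $t5, $t5, 1 → $t5=1-1=0
cmp $t5, 0  (cmp 0,0)
bne again: not taken
or $t6, $t6, 16 → $t6=4|16=20
sw $t6, (8) → M[8]=20
halt.

20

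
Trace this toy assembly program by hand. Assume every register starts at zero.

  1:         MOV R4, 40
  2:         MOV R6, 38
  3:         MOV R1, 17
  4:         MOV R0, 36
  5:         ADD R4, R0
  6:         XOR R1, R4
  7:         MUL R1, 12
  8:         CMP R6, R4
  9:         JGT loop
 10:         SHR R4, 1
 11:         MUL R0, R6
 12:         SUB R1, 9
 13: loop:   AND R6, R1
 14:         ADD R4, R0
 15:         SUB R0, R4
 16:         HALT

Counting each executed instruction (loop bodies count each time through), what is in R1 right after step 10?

1116

MOV R4, 40 → R4=40
MOV R6, 38 → R6=38
MOV R1, 17 → R1=17
MOV R0, 36 → R0=36
ADD R4, R0 → R4=40+36=76
XOR R1, R4 → R1=17^76=93
MUL R1, 12 → R1=93*12=1116
CMP R6, R4  (cmp 38,76)
JGT loop: not taken
SHR R4, 1 → R4=76>>1=38
After step 10: R1 = 1116.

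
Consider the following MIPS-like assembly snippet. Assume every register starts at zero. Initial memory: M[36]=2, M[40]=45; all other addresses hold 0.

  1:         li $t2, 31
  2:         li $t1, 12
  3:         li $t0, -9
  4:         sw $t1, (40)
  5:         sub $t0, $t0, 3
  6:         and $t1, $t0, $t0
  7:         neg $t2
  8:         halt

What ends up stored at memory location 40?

$t2=31
$t1=12
$t0=-9
sw $t1, (40) → M[40]=12
$t0=(-9)-3=-12
$t1=(-12)&(-12)=-12
$t2=-(31)=-31
halt.

12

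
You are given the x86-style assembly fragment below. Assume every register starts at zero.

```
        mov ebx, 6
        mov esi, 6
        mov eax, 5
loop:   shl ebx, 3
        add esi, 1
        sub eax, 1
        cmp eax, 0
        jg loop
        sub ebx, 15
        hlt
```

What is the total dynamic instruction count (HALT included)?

30

mov ebx, 6 → ebx=6
mov esi, 6 → esi=6
mov eax, 5 → eax=5
shl ebx, 3 → ebx=6<<3=48
add esi, 1 → esi=6+1=7
sub eax, 1 → eax=5-1=4
cmp eax, 0  (cmp 4,0)
jg loop: taken
shl ebx, 3 → ebx=48<<3=384
add esi, 1 → esi=7+1=8
sub eax, 1 → eax=4-1=3
cmp eax, 0  (cmp 3,0)
jg loop: taken
shl ebx, 3 → ebx=384<<3=3072
add esi, 1 → esi=8+1=9
sub eax, 1 → eax=3-1=2
cmp eax, 0  (cmp 2,0)
jg loop: taken
shl ebx, 3 → ebx=3072<<3=24576
add esi, 1 → esi=9+1=10
sub eax, 1 → eax=2-1=1
cmp eax, 0  (cmp 1,0)
jg loop: taken
shl ebx, 3 → ebx=24576<<3=196608
add esi, 1 → esi=10+1=11
sub eax, 1 → eax=1-1=0
cmp eax, 0  (cmp 0,0)
jg loop: not taken
sub ebx, 15 → ebx=196608-15=196593
halt.
Total executed instructions: 30.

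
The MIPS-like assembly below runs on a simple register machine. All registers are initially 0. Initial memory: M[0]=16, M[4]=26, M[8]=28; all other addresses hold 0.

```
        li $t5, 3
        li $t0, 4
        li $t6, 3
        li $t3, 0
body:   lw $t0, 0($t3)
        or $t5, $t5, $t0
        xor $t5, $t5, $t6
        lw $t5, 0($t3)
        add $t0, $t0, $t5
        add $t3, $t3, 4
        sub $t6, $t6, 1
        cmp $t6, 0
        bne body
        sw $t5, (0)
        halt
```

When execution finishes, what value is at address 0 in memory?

28

$t5=3
$t0=4
$t6=3
$t3=0
$t0=M[0]=16
$t5=3|16=19
$t5=19^3=16
$t5=M[0]=16
$t0=16+16=32
$t3=0+4=4
$t6=3-1=2
cmp $t6, 0  (cmp 2,0)
bne body: taken
$t0=M[4]=26
$t5=16|26=26
$t5=26^2=24
$t5=M[4]=26
$t0=26+26=52
$t3=4+4=8
$t6=2-1=1
cmp $t6, 0  (cmp 1,0)
bne body: taken
$t0=M[8]=28
$t5=26|28=30
$t5=30^1=31
$t5=M[8]=28
$t0=28+28=56
$t3=8+4=12
$t6=1-1=0
cmp $t6, 0  (cmp 0,0)
bne body: not taken
sw $t5, (0) → M[0]=28
halt.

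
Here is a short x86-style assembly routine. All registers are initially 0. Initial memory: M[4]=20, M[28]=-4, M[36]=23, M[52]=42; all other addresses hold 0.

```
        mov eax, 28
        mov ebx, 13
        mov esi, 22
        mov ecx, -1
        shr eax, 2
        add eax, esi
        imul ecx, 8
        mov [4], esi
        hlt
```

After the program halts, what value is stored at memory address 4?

eax=28
ebx=13
esi=22
ecx=-1
eax=28>>2=7
eax=7+22=29
ecx=(-1)*8=-8
mov [4], esi → M[4]=22
halt.

22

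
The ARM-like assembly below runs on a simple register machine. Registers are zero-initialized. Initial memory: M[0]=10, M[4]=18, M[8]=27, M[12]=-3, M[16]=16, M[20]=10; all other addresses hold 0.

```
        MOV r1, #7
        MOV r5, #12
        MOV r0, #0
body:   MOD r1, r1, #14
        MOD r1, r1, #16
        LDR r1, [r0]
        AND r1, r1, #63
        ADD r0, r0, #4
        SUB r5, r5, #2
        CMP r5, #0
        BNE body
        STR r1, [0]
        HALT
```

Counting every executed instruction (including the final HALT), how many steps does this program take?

r1=7
r5=12
r0=0
r1=7%14=7
r1=7%16=7
r1=M[0]=10
r1=10&63=10
r0=0+4=4
r5=12-2=10
CMP r5, #0  (cmp 10,0)
BNE body: taken
r1=10%14=10
r1=10%16=10
r1=M[4]=18
r1=18&63=18
r0=4+4=8
r5=10-2=8
CMP r5, #0  (cmp 8,0)
BNE body: taken
r1=18%14=4
r1=4%16=4
r1=M[8]=27
r1=27&63=27
r0=8+4=12
r5=8-2=6
CMP r5, #0  (cmp 6,0)
BNE body: taken
r1=27%14=13
r1=13%16=13
r1=M[12]=-3
r1=(-3)&63=61
r0=12+4=16
r5=6-2=4
CMP r5, #0  (cmp 4,0)
BNE body: taken
r1=61%14=5
r1=5%16=5
r1=M[16]=16
r1=16&63=16
r0=16+4=20
r5=4-2=2
CMP r5, #0  (cmp 2,0)
BNE body: taken
r1=16%14=2
r1=2%16=2
r1=M[20]=10
r1=10&63=10
r0=20+4=24
r5=2-2=0
CMP r5, #0  (cmp 0,0)
BNE body: not taken
STR r1, [0] → M[0]=10
halt.
Total executed instructions: 53.

53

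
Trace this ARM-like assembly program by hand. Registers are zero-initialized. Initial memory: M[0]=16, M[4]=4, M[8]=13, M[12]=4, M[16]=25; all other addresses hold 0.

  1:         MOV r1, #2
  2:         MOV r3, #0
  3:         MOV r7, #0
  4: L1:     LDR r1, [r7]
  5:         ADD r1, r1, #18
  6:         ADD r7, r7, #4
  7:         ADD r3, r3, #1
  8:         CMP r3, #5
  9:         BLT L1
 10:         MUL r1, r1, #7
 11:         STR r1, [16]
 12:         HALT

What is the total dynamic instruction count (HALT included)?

36

MOV r1, #2 → r1=2
MOV r3, #0 → r3=0
MOV r7, #0 → r7=0
LDR r1, [r7] → r1=M[0]=16
ADD r1, r1, #18 → r1=16+18=34
ADD r7, r7, #4 → r7=0+4=4
ADD r3, r3, #1 → r3=0+1=1
CMP r3, #5  (cmp 1,5)
BLT L1: taken
LDR r1, [r7] → r1=M[4]=4
ADD r1, r1, #18 → r1=4+18=22
ADD r7, r7, #4 → r7=4+4=8
ADD r3, r3, #1 → r3=1+1=2
CMP r3, #5  (cmp 2,5)
BLT L1: taken
LDR r1, [r7] → r1=M[8]=13
ADD r1, r1, #18 → r1=13+18=31
ADD r7, r7, #4 → r7=8+4=12
ADD r3, r3, #1 → r3=2+1=3
CMP r3, #5  (cmp 3,5)
BLT L1: taken
LDR r1, [r7] → r1=M[12]=4
ADD r1, r1, #18 → r1=4+18=22
ADD r7, r7, #4 → r7=12+4=16
ADD r3, r3, #1 → r3=3+1=4
CMP r3, #5  (cmp 4,5)
BLT L1: taken
LDR r1, [r7] → r1=M[16]=25
ADD r1, r1, #18 → r1=25+18=43
ADD r7, r7, #4 → r7=16+4=20
ADD r3, r3, #1 → r3=4+1=5
CMP r3, #5  (cmp 5,5)
BLT L1: not taken
MUL r1, r1, #7 → r1=43*7=301
STR r1, [16] → M[16]=301
halt.
Total executed instructions: 36.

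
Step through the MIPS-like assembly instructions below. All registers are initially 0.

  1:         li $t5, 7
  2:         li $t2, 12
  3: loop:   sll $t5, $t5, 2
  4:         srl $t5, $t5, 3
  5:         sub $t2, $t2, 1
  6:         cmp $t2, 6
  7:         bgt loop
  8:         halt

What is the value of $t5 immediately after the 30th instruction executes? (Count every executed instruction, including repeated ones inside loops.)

0

$t5=7
$t2=12
$t5=7<<2=28
$t5=28>>3=3
$t2=12-1=11
cmp $t2, 6  (cmp 11,6)
bgt loop: taken
$t5=3<<2=12
$t5=12>>3=1
$t2=11-1=10
cmp $t2, 6  (cmp 10,6)
bgt loop: taken
$t5=1<<2=4
$t5=4>>3=0
$t2=10-1=9
cmp $t2, 6  (cmp 9,6)
bgt loop: taken
$t5=0<<2=0
$t5=0>>3=0
$t2=9-1=8
cmp $t2, 6  (cmp 8,6)
bgt loop: taken
$t5=0<<2=0
$t5=0>>3=0
$t2=8-1=7
cmp $t2, 6  (cmp 7,6)
bgt loop: taken
$t5=0<<2=0
$t5=0>>3=0
$t2=7-1=6
After step 30: $t5 = 0.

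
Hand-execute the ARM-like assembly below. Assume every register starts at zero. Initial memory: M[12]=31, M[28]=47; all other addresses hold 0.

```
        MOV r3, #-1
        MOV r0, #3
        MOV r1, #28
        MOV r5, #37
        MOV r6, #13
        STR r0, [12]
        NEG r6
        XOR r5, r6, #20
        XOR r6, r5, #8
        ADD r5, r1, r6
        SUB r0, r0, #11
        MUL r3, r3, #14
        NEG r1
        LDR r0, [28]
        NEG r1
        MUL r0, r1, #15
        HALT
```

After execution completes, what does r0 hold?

420

r3=-1
r0=3
r1=28
r5=37
r6=13
STR r0, [12] → M[12]=3
r6=-(13)=-13
r5=(-13)^20=-25
r6=(-25)^8=-17
r5=28+(-17)=11
r0=3-11=-8
r3=(-1)*14=-14
r1=-(28)=-28
r0=M[28]=47
r1=-(-28)=28
r0=28*15=420
halt.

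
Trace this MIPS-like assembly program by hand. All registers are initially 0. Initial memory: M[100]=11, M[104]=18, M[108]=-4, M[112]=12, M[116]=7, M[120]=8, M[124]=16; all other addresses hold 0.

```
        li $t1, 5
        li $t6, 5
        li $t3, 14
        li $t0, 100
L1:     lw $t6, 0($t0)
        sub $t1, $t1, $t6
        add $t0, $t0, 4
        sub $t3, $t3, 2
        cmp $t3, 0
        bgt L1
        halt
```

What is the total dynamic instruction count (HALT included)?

li $t1, 5 → $t1=5
li $t6, 5 → $t6=5
li $t3, 14 → $t3=14
li $t0, 100 → $t0=100
lw $t6, 0($t0) → $t6=M[100]=11
sub $t1, $t1, $t6 → $t1=5-11=-6
add $t0, $t0, 4 → $t0=100+4=104
sub $t3, $t3, 2 → $t3=14-2=12
cmp $t3, 0  (cmp 12,0)
bgt L1: taken
lw $t6, 0($t0) → $t6=M[104]=18
sub $t1, $t1, $t6 → $t1=(-6)-18=-24
add $t0, $t0, 4 → $t0=104+4=108
sub $t3, $t3, 2 → $t3=12-2=10
cmp $t3, 0  (cmp 10,0)
bgt L1: taken
lw $t6, 0($t0) → $t6=M[108]=-4
sub $t1, $t1, $t6 → $t1=(-24)-(-4)=-20
add $t0, $t0, 4 → $t0=108+4=112
sub $t3, $t3, 2 → $t3=10-2=8
cmp $t3, 0  (cmp 8,0)
bgt L1: taken
lw $t6, 0($t0) → $t6=M[112]=12
sub $t1, $t1, $t6 → $t1=(-20)-12=-32
add $t0, $t0, 4 → $t0=112+4=116
sub $t3, $t3, 2 → $t3=8-2=6
cmp $t3, 0  (cmp 6,0)
bgt L1: taken
lw $t6, 0($t0) → $t6=M[116]=7
sub $t1, $t1, $t6 → $t1=(-32)-7=-39
add $t0, $t0, 4 → $t0=116+4=120
sub $t3, $t3, 2 → $t3=6-2=4
cmp $t3, 0  (cmp 4,0)
bgt L1: taken
lw $t6, 0($t0) → $t6=M[120]=8
sub $t1, $t1, $t6 → $t1=(-39)-8=-47
add $t0, $t0, 4 → $t0=120+4=124
sub $t3, $t3, 2 → $t3=4-2=2
cmp $t3, 0  (cmp 2,0)
bgt L1: taken
lw $t6, 0($t0) → $t6=M[124]=16
sub $t1, $t1, $t6 → $t1=(-47)-16=-63
add $t0, $t0, 4 → $t0=124+4=128
sub $t3, $t3, 2 → $t3=2-2=0
cmp $t3, 0  (cmp 0,0)
bgt L1: not taken
halt.
Total executed instructions: 47.

47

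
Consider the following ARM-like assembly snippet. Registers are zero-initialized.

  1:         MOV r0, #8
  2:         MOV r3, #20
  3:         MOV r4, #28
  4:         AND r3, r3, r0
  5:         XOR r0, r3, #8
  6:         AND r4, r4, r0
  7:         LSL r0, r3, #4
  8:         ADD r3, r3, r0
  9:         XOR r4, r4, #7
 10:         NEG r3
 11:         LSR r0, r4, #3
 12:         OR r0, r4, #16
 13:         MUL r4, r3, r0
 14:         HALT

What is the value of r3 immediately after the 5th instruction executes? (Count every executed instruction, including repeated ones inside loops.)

0

r0=8
r3=20
r4=28
r3=20&8=0
r0=0^8=8
After step 5: r3 = 0.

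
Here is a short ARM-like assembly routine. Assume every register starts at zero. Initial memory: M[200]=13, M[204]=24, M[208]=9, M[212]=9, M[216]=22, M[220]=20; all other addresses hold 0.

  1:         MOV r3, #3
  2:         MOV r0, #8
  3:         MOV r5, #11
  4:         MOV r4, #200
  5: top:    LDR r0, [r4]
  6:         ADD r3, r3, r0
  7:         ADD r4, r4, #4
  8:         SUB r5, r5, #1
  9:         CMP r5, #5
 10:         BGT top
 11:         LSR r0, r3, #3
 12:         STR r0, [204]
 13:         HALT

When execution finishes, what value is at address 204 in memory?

r3=3
r0=8
r5=11
r4=200
r0=M[200]=13
r3=3+13=16
r4=200+4=204
r5=11-1=10
CMP r5, #5  (cmp 10,5)
BGT top: taken
r0=M[204]=24
r3=16+24=40
r4=204+4=208
r5=10-1=9
CMP r5, #5  (cmp 9,5)
BGT top: taken
r0=M[208]=9
r3=40+9=49
r4=208+4=212
r5=9-1=8
CMP r5, #5  (cmp 8,5)
BGT top: taken
r0=M[212]=9
r3=49+9=58
r4=212+4=216
r5=8-1=7
CMP r5, #5  (cmp 7,5)
BGT top: taken
r0=M[216]=22
r3=58+22=80
r4=216+4=220
r5=7-1=6
CMP r5, #5  (cmp 6,5)
BGT top: taken
r0=M[220]=20
r3=80+20=100
r4=220+4=224
r5=6-1=5
CMP r5, #5  (cmp 5,5)
BGT top: not taken
r0=100>>3=12
STR r0, [204] → M[204]=12
halt.

12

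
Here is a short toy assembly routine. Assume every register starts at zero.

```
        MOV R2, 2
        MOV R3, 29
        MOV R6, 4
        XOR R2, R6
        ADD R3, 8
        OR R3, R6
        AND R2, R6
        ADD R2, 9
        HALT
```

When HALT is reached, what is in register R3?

37

after MOV R2, 2: R2=2
after MOV R3, 29: R3=29
after MOV R6, 4: R6=4
after XOR R2, R6: R2=2^4=6
after ADD R3, 8: R3=29+8=37
after OR R3, R6: R3=37|4=37
after AND R2, R6: R2=6&4=4
after ADD R2, 9: R2=4+9=13
halt.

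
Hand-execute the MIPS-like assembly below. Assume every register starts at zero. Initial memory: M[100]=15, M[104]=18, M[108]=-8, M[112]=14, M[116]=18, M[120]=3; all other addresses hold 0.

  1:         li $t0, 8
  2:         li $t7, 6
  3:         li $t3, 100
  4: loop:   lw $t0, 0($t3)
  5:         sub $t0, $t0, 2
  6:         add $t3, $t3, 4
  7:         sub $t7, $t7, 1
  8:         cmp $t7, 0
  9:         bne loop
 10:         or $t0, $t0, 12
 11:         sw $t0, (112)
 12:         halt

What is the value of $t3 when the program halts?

li $t0, 8 → $t0=8
li $t7, 6 → $t7=6
li $t3, 100 → $t3=100
lw $t0, 0($t3) → $t0=M[100]=15
sub $t0, $t0, 2 → $t0=15-2=13
add $t3, $t3, 4 → $t3=100+4=104
sub $t7, $t7, 1 → $t7=6-1=5
cmp $t7, 0  (cmp 5,0)
bne loop: taken
lw $t0, 0($t3) → $t0=M[104]=18
sub $t0, $t0, 2 → $t0=18-2=16
add $t3, $t3, 4 → $t3=104+4=108
sub $t7, $t7, 1 → $t7=5-1=4
cmp $t7, 0  (cmp 4,0)
bne loop: taken
lw $t0, 0($t3) → $t0=M[108]=-8
sub $t0, $t0, 2 → $t0=(-8)-2=-10
add $t3, $t3, 4 → $t3=108+4=112
sub $t7, $t7, 1 → $t7=4-1=3
cmp $t7, 0  (cmp 3,0)
bne loop: taken
lw $t0, 0($t3) → $t0=M[112]=14
sub $t0, $t0, 2 → $t0=14-2=12
add $t3, $t3, 4 → $t3=112+4=116
sub $t7, $t7, 1 → $t7=3-1=2
cmp $t7, 0  (cmp 2,0)
bne loop: taken
lw $t0, 0($t3) → $t0=M[116]=18
sub $t0, $t0, 2 → $t0=18-2=16
add $t3, $t3, 4 → $t3=116+4=120
sub $t7, $t7, 1 → $t7=2-1=1
cmp $t7, 0  (cmp 1,0)
bne loop: taken
lw $t0, 0($t3) → $t0=M[120]=3
sub $t0, $t0, 2 → $t0=3-2=1
add $t3, $t3, 4 → $t3=120+4=124
sub $t7, $t7, 1 → $t7=1-1=0
cmp $t7, 0  (cmp 0,0)
bne loop: not taken
or $t0, $t0, 12 → $t0=1|12=13
sw $t0, (112) → M[112]=13
halt.

124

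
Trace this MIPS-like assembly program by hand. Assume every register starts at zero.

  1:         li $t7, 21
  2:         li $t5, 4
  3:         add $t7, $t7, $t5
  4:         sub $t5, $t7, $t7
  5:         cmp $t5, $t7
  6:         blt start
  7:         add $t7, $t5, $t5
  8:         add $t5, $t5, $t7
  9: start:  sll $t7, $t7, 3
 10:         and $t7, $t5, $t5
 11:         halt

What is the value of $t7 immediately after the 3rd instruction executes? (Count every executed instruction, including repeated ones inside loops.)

$t7=21
$t5=4
$t7=21+4=25
After step 3: $t7 = 25.

25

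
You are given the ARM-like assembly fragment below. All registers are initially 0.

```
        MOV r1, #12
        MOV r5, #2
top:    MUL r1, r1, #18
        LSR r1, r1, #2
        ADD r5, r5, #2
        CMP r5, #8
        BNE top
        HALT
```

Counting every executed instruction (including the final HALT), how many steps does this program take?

r1=12
r5=2
r1=12*18=216
r1=216>>2=54
r5=2+2=4
CMP r5, #8  (cmp 4,8)
BNE top: taken
r1=54*18=972
r1=972>>2=243
r5=4+2=6
CMP r5, #8  (cmp 6,8)
BNE top: taken
r1=243*18=4374
r1=4374>>2=1093
r5=6+2=8
CMP r5, #8  (cmp 8,8)
BNE top: not taken
halt.
Total executed instructions: 18.

18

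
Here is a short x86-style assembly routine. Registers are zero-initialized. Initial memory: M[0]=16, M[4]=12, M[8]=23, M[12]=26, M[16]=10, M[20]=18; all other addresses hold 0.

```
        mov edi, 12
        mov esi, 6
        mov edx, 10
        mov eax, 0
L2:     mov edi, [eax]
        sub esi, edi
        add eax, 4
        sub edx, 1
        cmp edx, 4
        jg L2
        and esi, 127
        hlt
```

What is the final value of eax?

24

after mov edi, 12: edi=12
after mov esi, 6: esi=6
after mov edx, 10: edx=10
after mov eax, 0: eax=0
after mov edi, [eax]: edi=M[0]=16
after sub esi, edi: esi=6-16=-10
after add eax, 4: eax=0+4=4
after sub edx, 1: edx=10-1=9
cmp edx, 4  (cmp 9,4)
jg L2: taken
after mov edi, [eax]: edi=M[4]=12
after sub esi, edi: esi=(-10)-12=-22
after add eax, 4: eax=4+4=8
after sub edx, 1: edx=9-1=8
cmp edx, 4  (cmp 8,4)
jg L2: taken
after mov edi, [eax]: edi=M[8]=23
after sub esi, edi: esi=(-22)-23=-45
after add eax, 4: eax=8+4=12
after sub edx, 1: edx=8-1=7
cmp edx, 4  (cmp 7,4)
jg L2: taken
after mov edi, [eax]: edi=M[12]=26
after sub esi, edi: esi=(-45)-26=-71
after add eax, 4: eax=12+4=16
after sub edx, 1: edx=7-1=6
cmp edx, 4  (cmp 6,4)
jg L2: taken
after mov edi, [eax]: edi=M[16]=10
after sub esi, edi: esi=(-71)-10=-81
after add eax, 4: eax=16+4=20
after sub edx, 1: edx=6-1=5
cmp edx, 4  (cmp 5,4)
jg L2: taken
after mov edi, [eax]: edi=M[20]=18
after sub esi, edi: esi=(-81)-18=-99
after add eax, 4: eax=20+4=24
after sub edx, 1: edx=5-1=4
cmp edx, 4  (cmp 4,4)
jg L2: not taken
after and esi, 127: esi=(-99)&127=29
halt.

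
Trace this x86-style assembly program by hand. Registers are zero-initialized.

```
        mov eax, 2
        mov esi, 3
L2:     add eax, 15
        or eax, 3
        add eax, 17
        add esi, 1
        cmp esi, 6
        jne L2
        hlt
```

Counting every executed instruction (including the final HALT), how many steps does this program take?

after mov eax, 2: eax=2
after mov esi, 3: esi=3
after add eax, 15: eax=2+15=17
after or eax, 3: eax=17|3=19
after add eax, 17: eax=19+17=36
after add esi, 1: esi=3+1=4
cmp esi, 6  (cmp 4,6)
jne L2: taken
after add eax, 15: eax=36+15=51
after or eax, 3: eax=51|3=51
after add eax, 17: eax=51+17=68
after add esi, 1: esi=4+1=5
cmp esi, 6  (cmp 5,6)
jne L2: taken
after add eax, 15: eax=68+15=83
after or eax, 3: eax=83|3=83
after add eax, 17: eax=83+17=100
after add esi, 1: esi=5+1=6
cmp esi, 6  (cmp 6,6)
jne L2: not taken
halt.
Total executed instructions: 21.

21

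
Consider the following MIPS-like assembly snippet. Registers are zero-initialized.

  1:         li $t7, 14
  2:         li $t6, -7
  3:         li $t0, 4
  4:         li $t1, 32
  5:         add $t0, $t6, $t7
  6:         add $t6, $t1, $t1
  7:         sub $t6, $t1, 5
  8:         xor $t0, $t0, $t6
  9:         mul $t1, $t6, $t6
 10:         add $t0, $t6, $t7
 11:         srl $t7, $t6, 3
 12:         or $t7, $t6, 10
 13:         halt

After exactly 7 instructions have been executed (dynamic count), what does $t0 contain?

li $t7, 14 → $t7=14
li $t6, -7 → $t6=-7
li $t0, 4 → $t0=4
li $t1, 32 → $t1=32
add $t0, $t6, $t7 → $t0=(-7)+14=7
add $t6, $t1, $t1 → $t6=32+32=64
sub $t6, $t1, 5 → $t6=32-5=27
After step 7: $t0 = 7.

7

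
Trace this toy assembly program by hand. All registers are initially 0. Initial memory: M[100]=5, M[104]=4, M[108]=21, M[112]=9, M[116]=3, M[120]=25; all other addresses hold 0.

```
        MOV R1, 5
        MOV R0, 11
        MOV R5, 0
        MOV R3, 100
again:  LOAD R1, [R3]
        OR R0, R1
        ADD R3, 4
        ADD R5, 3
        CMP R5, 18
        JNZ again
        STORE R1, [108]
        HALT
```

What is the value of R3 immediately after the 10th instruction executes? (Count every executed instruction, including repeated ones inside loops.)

after MOV R1, 5: R1=5
after MOV R0, 11: R0=11
after MOV R5, 0: R5=0
after MOV R3, 100: R3=100
after LOAD R1, [R3]: R1=M[100]=5
after OR R0, R1: R0=11|5=15
after ADD R3, 4: R3=100+4=104
after ADD R5, 3: R5=0+3=3
CMP R5, 18  (cmp 3,18)
JNZ again: taken
After step 10: R3 = 104.

104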